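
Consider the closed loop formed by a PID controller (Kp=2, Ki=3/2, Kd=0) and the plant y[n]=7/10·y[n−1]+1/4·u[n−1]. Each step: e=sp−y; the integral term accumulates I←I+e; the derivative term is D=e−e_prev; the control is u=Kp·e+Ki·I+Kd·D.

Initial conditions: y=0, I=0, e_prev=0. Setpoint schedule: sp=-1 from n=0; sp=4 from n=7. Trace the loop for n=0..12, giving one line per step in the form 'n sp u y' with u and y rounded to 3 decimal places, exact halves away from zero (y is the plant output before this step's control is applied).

0 -1 -3.500 0.000
1 -1 -1.938 -0.875
2 -1 -1.348 -1.097
3 -1 -1.175 -1.105
4 -1 -1.150 -1.067
5 -1 -1.163 -1.034
6 -1 -1.180 -1.015
7 4 16.309 -1.005
8 4 8.491 3.373
9 4 5.543 4.484
10 4 4.675 4.525
11 4 4.548 4.336
12 4 4.617 4.172

(exact arithmetic carried between steps; '≈' marks a value shown rounded to 6 d.p. or computed from one; I and e_prev carry over from the previous line; the table rounds u and y to 3 d.p., halves away from zero)
n=0: y=0, sp=-1, e=sp−y=-1; I=-1, D=e−e_prev=-1; u=2·(-1)+3/2·(-1)+0·(-1)=-3.5; next y=7/10·0+1/4·(-3.5)=-0.875
n=1: y=-0.875, sp=-1, e=sp−y=-0.125; I=-1.125, D=e−e_prev=0.875; u=2·(-0.125)+3/2·(-1.125)+0·0.875=-1.9375; next y=7/10·(-0.875)+1/4·(-1.9375)=-1.096875
n=2: y=-1.096875, sp=-1, e=sp−y=0.096875; I=-1.028125, D=e−e_prev=0.221875; u=2·0.096875+3/2·(-1.028125)+0·0.221875≈-1.348438; next y=7/10·(-1.096875)+1/4·(-1.348438)≈-1.104922
n=3: y≈-1.104922, sp=-1, e=sp−y≈0.104922; I≈-0.923203, D=e−e_prev≈0.008047; u=2·0.104922+3/2·(-0.923203)+0·0.008047≈-1.174961; next y=7/10·(-1.104922)+1/4·(-1.174961)≈-1.067186
n=4: y≈-1.067186, sp=-1, e=sp−y≈0.067186; I≈-0.856018, D=e−e_prev≈-0.037736; u=2·0.067186+3/2·(-0.856018)+0·(-0.037736)≈-1.149655; next y=7/10·(-1.067186)+1/4·(-1.149655)≈-1.034444
n=5: y≈-1.034444, sp=-1, e=sp−y≈0.034444; I≈-0.821574, D=e−e_prev≈-0.032742; u=2·0.034444+3/2·(-0.821574)+0·(-0.032742)≈-1.163473; next y=7/10·(-1.034444)+1/4·(-1.163473)≈-1.014979
n=6: y≈-1.014979, sp=-1, e=sp−y≈0.014979; I≈-0.806595, D=e−e_prev≈-0.019465; u=2·0.014979+3/2·(-0.806595)+0·(-0.019465)≈-1.179935; next y=7/10·(-1.014979)+1/4·(-1.179935)≈-1.005469
n=7: y≈-1.005469, sp=4, e=sp−y≈5.005469; I≈4.198874, D=e−e_prev≈4.990490; u=2·5.005469+3/2·4.198874+0·4.990490≈16.309249; next y=7/10·(-1.005469)+1/4·16.309249≈3.373484
n=8: y≈3.373484, sp=4, e=sp−y≈0.626516; I≈4.825390, D=e−e_prev≈-4.378953; u=2·0.626516+3/2·4.825390+0·(-4.378953)≈8.491117; next y=7/10·3.373484+1/4·8.491117≈4.484218
n=9: y≈4.484218, sp=4, e=sp−y≈-0.484218; I≈4.341172, D=e−e_prev≈-1.110734; u=2·(-0.484218)+3/2·4.341172+0·(-1.110734)≈5.543322; next y=7/10·4.484218+1/4·5.543322≈4.524783
n=10: y≈4.524783, sp=4, e=sp−y≈-0.524783; I≈3.816389, D=e−e_prev≈-0.040565; u=2·(-0.524783)+3/2·3.816389+0·(-0.040565)≈4.675017; next y=7/10·4.524783+1/4·4.675017≈4.336102
n=11: y≈4.336102, sp=4, e=sp−y≈-0.336102; I≈3.480286, D=e−e_prev≈0.188681; u=2·(-0.336102)+3/2·3.480286+0·0.188681≈4.548225; next y=7/10·4.336102+1/4·4.548225≈4.172328
n=12: y≈4.172328, sp=4, e=sp−y≈-0.172328; I≈3.307959, D=e−e_prev≈0.163775; u=2·(-0.172328)+3/2·3.307959+0·0.163775≈4.617282; next y=7/10·4.172328+1/4·4.617282≈4.074950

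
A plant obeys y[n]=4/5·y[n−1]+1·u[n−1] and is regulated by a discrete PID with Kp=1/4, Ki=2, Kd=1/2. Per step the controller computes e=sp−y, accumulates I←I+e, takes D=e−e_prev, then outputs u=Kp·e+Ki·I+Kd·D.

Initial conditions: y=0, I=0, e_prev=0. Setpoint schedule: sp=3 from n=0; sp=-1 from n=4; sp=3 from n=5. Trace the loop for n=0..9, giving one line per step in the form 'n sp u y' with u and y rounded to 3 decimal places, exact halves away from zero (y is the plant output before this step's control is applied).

0 3 8.250 0.000
1 3 -9.938 8.250
2 3 15.553 -3.338
3 3 -22.172 12.883
4 -1 23.231 -11.866
5 3 -24.824 13.739
6 3 40.323 -13.833
7 3 -58.293 29.257
8 3 87.136 -34.888
9 3 -127.973 59.226

(exact arithmetic carried between steps; '≈' marks a value shown rounded to 6 d.p. or computed from one; I and e_prev carry over from the previous line; the table rounds u and y to 3 d.p., halves away from zero)
n=0: y=0, sp=3, e=sp−y=3; I=3, D=e−e_prev=3; u=1/4·3+2·3+1/2·3=8.25; next y=4/5·0+1·8.25=8.25
n=1: y=8.25, sp=3, e=sp−y=-5.25; I=-2.25, D=e−e_prev=-8.25; u=1/4·(-5.25)+2·(-2.25)+1/2·(-8.25)=-9.9375; next y=4/5·8.25+1·(-9.9375)=-3.3375
n=2: y=-3.3375, sp=3, e=sp−y=6.3375; I=4.0875, D=e−e_prev=11.5875; u=1/4·6.3375+2·4.0875+1/2·11.5875=15.553125; next y=4/5·(-3.3375)+1·15.553125=12.883125
n=3: y=12.883125, sp=3, e=sp−y=-9.883125; I=-5.795625, D=e−e_prev=-16.220625; u=1/4·(-9.883125)+2·(-5.795625)+1/2·(-16.220625)≈-22.172344; next y=4/5·12.883125+1·(-22.172344)≈-11.865844
n=4: y≈-11.865844, sp=-1, e=sp−y≈10.865844; I≈5.070219, D=e−e_prev≈20.748969; u=1/4·10.865844+2·5.070219+1/2·20.748969≈23.231383; next y=4/5·(-11.865844)+1·23.231383≈13.738708
n=5: y≈13.738708, sp=3, e=sp−y≈-10.738708; I≈-5.668489, D=e−e_prev≈-21.604552; u=1/4·(-10.738708)+2·(-5.668489)+1/2·(-21.604552)≈-24.823931; next y=4/5·13.738708+1·(-24.823931)≈-13.832965
n=6: y≈-13.832965, sp=3, e=sp−y≈16.832965; I≈11.164476, D=e−e_prev≈27.571672; u=1/4·16.832965+2·11.164476+1/2·27.571672≈40.323028; next y=4/5·(-13.832965)+1·40.323028≈29.256657
n=7: y≈29.256657, sp=3, e=sp−y≈-26.256657; I≈-15.092181, D=e−e_prev≈-43.089621; u=1/4·(-26.256657)+2·(-15.092181)+1/2·(-43.089621)≈-58.293337; next y=4/5·29.256657+1·(-58.293337)≈-34.888012
n=8: y≈-34.888012, sp=3, e=sp−y≈37.888012; I≈22.795831, D=e−e_prev≈64.144669; u=1/4·37.888012+2·22.795831+1/2·64.144669≈87.135999; next y=4/5·(-34.888012)+1·87.135999≈59.225589
n=9: y≈59.225589, sp=3, e=sp−y≈-56.225589; I≈-33.429758, D=e−e_prev≈-94.113601; u=1/4·(-56.225589)+2·(-33.429758)+1/2·(-94.113601)≈-127.972715; next y=4/5·59.225589+1·(-127.972715)≈-80.592243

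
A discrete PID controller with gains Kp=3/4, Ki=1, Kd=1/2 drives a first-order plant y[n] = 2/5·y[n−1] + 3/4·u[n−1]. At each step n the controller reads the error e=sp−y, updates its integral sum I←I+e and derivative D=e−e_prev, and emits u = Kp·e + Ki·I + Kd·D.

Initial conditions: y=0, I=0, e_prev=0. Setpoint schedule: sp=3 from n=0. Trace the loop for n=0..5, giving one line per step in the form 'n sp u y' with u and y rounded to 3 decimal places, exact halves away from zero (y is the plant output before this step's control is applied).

0 3 6.750 0.000
1 3 -3.141 5.063
2 3 9.462 -0.330
3 3 -6.317 6.965
4 3 13.428 -1.952
5 3 -11.374 9.290

(exact arithmetic carried between steps; '≈' marks a value shown rounded to 6 d.p. or computed from one; I and e_prev carry over from the previous line; the table rounds u and y to 3 d.p., halves away from zero)
n=0: y=0, sp=3, e=sp−y=3; I=3, D=e−e_prev=3; u=3/4·3+1·3+1/2·3=6.75; next y=2/5·0+3/4·6.75=5.0625
n=1: y=5.0625, sp=3, e=sp−y=-2.0625; I=0.9375, D=e−e_prev=-5.0625; u=3/4·(-2.0625)+1·0.9375+1/2·(-5.0625)=-3.140625; next y=2/5·5.0625+3/4·(-3.140625)≈-0.330469
n=2: y≈-0.330469, sp=3, e=sp−y≈3.330469; I≈4.267969, D=e−e_prev≈5.392969; u=3/4·3.330469+1·4.267969+1/2·5.392969≈9.462305; next y=2/5·(-0.330469)+3/4·9.462305≈6.964541
n=3: y≈6.964541, sp=3, e=sp−y≈-3.964541; I≈0.303428, D=e−e_prev≈-7.295010; u=3/4·(-3.964541)+1·0.303428+1/2·(-7.295010)≈-6.317483; next y=2/5·6.964541+3/4·(-6.317483)≈-1.952296
n=4: y≈-1.952296, sp=3, e=sp−y≈4.952296; I≈5.255724, D=e−e_prev≈8.916837; u=3/4·4.952296+1·5.255724+1/2·8.916837≈13.428364; next y=2/5·(-1.952296)+3/4·13.428364≈9.290354
n=5: y≈9.290354, sp=3, e=sp−y≈-6.290354; I≈-1.034631, D=e−e_prev≈-11.242650; u=3/4·(-6.290354)+1·(-1.034631)+1/2·(-11.242650)≈-11.373722; next y=2/5·9.290354+3/4·(-11.373722)≈-4.814150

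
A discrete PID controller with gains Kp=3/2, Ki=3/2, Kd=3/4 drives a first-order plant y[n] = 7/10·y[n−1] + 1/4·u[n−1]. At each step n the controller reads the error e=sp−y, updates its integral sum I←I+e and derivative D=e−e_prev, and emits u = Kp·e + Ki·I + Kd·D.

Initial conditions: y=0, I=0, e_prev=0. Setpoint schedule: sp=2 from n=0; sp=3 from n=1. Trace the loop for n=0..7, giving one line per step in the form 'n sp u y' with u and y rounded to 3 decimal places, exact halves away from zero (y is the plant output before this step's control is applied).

0 2 7.500 0.000
1 3 5.719 1.875
2 3 4.811 2.742
3 3 4.423 3.122
4 3 3.891 3.291
5 3 3.636 3.276
6 3 3.488 3.202
7 3 3.462 3.114

(exact arithmetic carried between steps; '≈' marks a value shown rounded to 6 d.p. or computed from one; I and e_prev carry over from the previous line; the table rounds u and y to 3 d.p., halves away from zero)
n=0: y=0, sp=2, e=sp−y=2; I=2, D=e−e_prev=2; u=3/2·2+3/2·2+3/4·2=7.5; next y=7/10·0+1/4·7.5=1.875
n=1: y=1.875, sp=3, e=sp−y=1.125; I=3.125, D=e−e_prev=-0.875; u=3/2·1.125+3/2·3.125+3/4·(-0.875)=5.71875; next y=7/10·1.875+1/4·5.71875≈2.742188
n=2: y≈2.742188, sp=3, e=sp−y≈0.257813; I≈3.382813, D=e−e_prev≈-0.867188; u=3/2·0.257813+3/2·3.382813+3/4·(-0.867188)≈4.810547; next y=7/10·2.742188+1/4·4.810547≈3.122168
n=3: y≈3.122168, sp=3, e=sp−y≈-0.122168; I≈3.260645, D=e−e_prev≈-0.379980; u=3/2·(-0.122168)+3/2·3.260645+3/4·(-0.379980)≈4.422729; next y=7/10·3.122168+1/4·4.422729≈3.291200
n=4: y≈3.291200, sp=3, e=sp−y≈-0.291200; I≈2.969445, D=e−e_prev≈-0.169032; u=3/2·(-0.291200)+3/2·2.969445+3/4·(-0.169032)≈3.890593; next y=7/10·3.291200+1/4·3.890593≈3.276488
n=5: y≈3.276488, sp=3, e=sp−y≈-0.276488; I≈2.692956, D=e−e_prev≈0.014712; u=3/2·(-0.276488)+3/2·2.692956+3/4·0.014712≈3.635736; next y=7/10·3.276488+1/4·3.635736≈3.202476
n=6: y≈3.202476, sp=3, e=sp−y≈-0.202476; I≈2.490481, D=e−e_prev≈0.074012; u=3/2·(-0.202476)+3/2·2.490481+3/4·0.074012≈3.487517; next y=7/10·3.202476+1/4·3.487517≈3.113612
n=7: y≈3.113612, sp=3, e=sp−y≈-0.113612; I≈2.376868, D=e−e_prev≈0.088864; u=3/2·(-0.113612)+3/2·2.376868+3/4·0.088864≈3.461532; next y=7/10·3.113612+1/4·3.461532≈3.044912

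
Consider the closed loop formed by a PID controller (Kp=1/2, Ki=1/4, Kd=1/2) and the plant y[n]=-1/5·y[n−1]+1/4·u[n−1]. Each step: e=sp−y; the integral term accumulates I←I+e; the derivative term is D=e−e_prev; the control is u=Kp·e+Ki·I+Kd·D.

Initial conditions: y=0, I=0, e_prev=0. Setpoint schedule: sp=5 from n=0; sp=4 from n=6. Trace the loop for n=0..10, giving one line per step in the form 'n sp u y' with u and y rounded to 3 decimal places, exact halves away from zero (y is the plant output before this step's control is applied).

(exact arithmetic carried between steps; '≈' marks a value shown rounded to 6 d.p. or computed from one; I and e_prev carry over from the previous line; the table rounds u and y to 3 d.p., halves away from zero)
n=0: y=0, sp=5, e=sp−y=5; I=5, D=e−e_prev=5; u=1/2·5+1/4·5+1/2·5=6.25; next y=-1/5·0+1/4·6.25=1.5625
n=1: y=1.5625, sp=5, e=sp−y=3.4375; I=8.4375, D=e−e_prev=-1.5625; u=1/2·3.4375+1/4·8.4375+1/2·(-1.5625)=3.046875; next y=-1/5·1.5625+1/4·3.046875≈0.449219
n=2: y≈0.449219, sp=5, e=sp−y≈4.550781; I≈12.988281, D=e−e_prev≈1.113281; u=1/2·4.550781+1/4·12.988281+1/2·1.113281≈6.079102; next y=-1/5·0.449219+1/4·6.079102≈1.429932
n=3: y≈1.429932, sp=5, e=sp−y≈3.570068; I≈16.558350, D=e−e_prev≈-0.980713; u=1/2·3.570068+1/4·16.558350+1/2·(-0.980713)≈5.434265; next y=-1/5·1.429932+1/4·5.434265≈1.072580
n=4: y≈1.072580, sp=5, e=sp−y≈3.927420; I≈20.485770, D=e−e_prev≈0.357352; u=1/2·3.927420+1/4·20.485770+1/2·0.357352≈7.263828; next y=-1/5·1.072580+1/4·7.263828≈1.601441
n=5: y≈1.601441, sp=5, e=sp−y≈3.398559; I≈23.884329, D=e−e_prev≈-0.528861; u=1/2·3.398559+1/4·23.884329+1/2·(-0.528861)≈7.405931; next y=-1/5·1.601441+1/4·7.405931≈1.531195
n=6: y≈1.531195, sp=4, e=sp−y≈2.468805; I≈26.353134, D=e−e_prev≈-0.929753; u=1/2·2.468805+1/4·26.353134+1/2·(-0.929753)≈7.357810; next y=-1/5·1.531195+1/4·7.357810≈1.533213
n=7: y≈1.533213, sp=4, e=sp−y≈2.466787; I≈28.819921, D=e−e_prev≈-0.002019; u=1/2·2.466787+1/4·28.819921+1/2·(-0.002019)≈8.437364; next y=-1/5·1.533213+1/4·8.437364≈1.802698
n=8: y≈1.802698, sp=4, e=sp−y≈2.197302; I≈31.017222, D=e−e_prev≈-0.269485; u=1/2·2.197302+1/4·31.017222+1/2·(-0.269485)≈8.718214; next y=-1/5·1.802698+1/4·8.718214≈1.819014
n=9: y≈1.819014, sp=4, e=sp−y≈2.180986; I≈33.198208, D=e−e_prev≈-0.016316; u=1/2·2.180986+1/4·33.198208+1/2·(-0.016316)≈9.381887; next y=-1/5·1.819014+1/4·9.381887≈1.981669
n=10: y≈1.981669, sp=4, e=sp−y≈2.018331; I≈35.216539, D=e−e_prev≈-0.162655; u=1/2·2.018331+1/4·35.216539+1/2·(-0.162655)≈9.731973; next y=-1/5·1.981669+1/4·9.731973≈2.036659

0 5 6.250 0.000
1 5 3.047 1.563
2 5 6.079 0.449
3 5 5.434 1.430
4 5 7.264 1.073
5 5 7.406 1.601
6 4 7.358 1.531
7 4 8.437 1.533
8 4 8.718 1.803
9 4 9.382 1.819
10 4 9.732 1.982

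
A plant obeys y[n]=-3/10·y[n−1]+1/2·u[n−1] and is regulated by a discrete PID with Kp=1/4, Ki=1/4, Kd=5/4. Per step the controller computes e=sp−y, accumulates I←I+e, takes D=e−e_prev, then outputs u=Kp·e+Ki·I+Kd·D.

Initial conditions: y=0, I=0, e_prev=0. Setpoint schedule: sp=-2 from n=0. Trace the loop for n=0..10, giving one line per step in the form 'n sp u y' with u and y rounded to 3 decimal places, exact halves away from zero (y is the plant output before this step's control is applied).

(exact arithmetic carried between steps; '≈' marks a value shown rounded to 6 d.p. or computed from one; I and e_prev carry over from the previous line; the table rounds u and y to 3 d.p., halves away from zero)
n=0: y=0, sp=-2, e=sp−y=-2; I=-2, D=e−e_prev=-2; u=1/4·(-2)+1/4·(-2)+5/4·(-2)=-3.5; next y=-3/10·0+1/2·(-3.5)=-1.75
n=1: y=-1.75, sp=-2, e=sp−y=-0.25; I=-2.25, D=e−e_prev=1.75; u=1/4·(-0.25)+1/4·(-2.25)+5/4·1.75=1.5625; next y=-3/10·(-1.75)+1/2·1.5625=1.30625
n=2: y=1.30625, sp=-2, e=sp−y=-3.30625; I=-5.55625, D=e−e_prev=-3.05625; u=1/4·(-3.30625)+1/4·(-5.55625)+5/4·(-3.05625)≈-6.035938; next y=-3/10·1.30625+1/2·(-6.035938)≈-3.409844
n=3: y≈-3.409844, sp=-2, e=sp−y≈1.409844; I≈-4.146406, D=e−e_prev≈4.716094; u=1/4·1.409844+1/4·(-4.146406)+5/4·4.716094≈5.210977; next y=-3/10·(-3.409844)+1/2·5.210977≈3.628441
n=4: y≈3.628441, sp=-2, e=sp−y≈-5.628441; I≈-9.774848, D=e−e_prev≈-7.038285; u=1/4·(-5.628441)+1/4·(-9.774848)+5/4·(-7.038285)≈-12.648679; next y=-3/10·3.628441+1/2·(-12.648679)≈-7.412872
n=5: y≈-7.412872, sp=-2, e=sp−y≈5.412872; I≈-4.361976, D=e−e_prev≈11.041313; u=1/4·5.412872+1/4·(-4.361976)+5/4·11.041313≈14.064365; next y=-3/10·(-7.412872)+1/2·14.064365≈9.256044
n=6: y≈9.256044, sp=-2, e=sp−y≈-11.256044; I≈-15.618020, D=e−e_prev≈-16.668916; u=1/4·(-11.256044)+1/4·(-15.618020)+5/4·(-16.668916)≈-27.554661; next y=-3/10·9.256044+1/2·(-27.554661)≈-16.554144
n=7: y≈-16.554144, sp=-2, e=sp−y≈14.554144; I≈-1.063876, D=e−e_prev≈25.810188; u=1/4·14.554144+1/4·(-1.063876)+5/4·25.810188≈35.635302; next y=-3/10·(-16.554144)+1/2·35.635302≈22.783894
n=8: y≈22.783894, sp=-2, e=sp−y≈-24.783894; I≈-25.847770, D=e−e_prev≈-39.338038; u=1/4·(-24.783894)+1/4·(-25.847770)+5/4·(-39.338038)≈-61.830464; next y=-3/10·22.783894+1/2·(-61.830464)≈-37.750400
n=9: y≈-37.750400, sp=-2, e=sp−y≈35.750400; I≈9.902630, D=e−e_prev≈60.534294; u=1/4·35.750400+1/4·9.902630+5/4·60.534294≈87.081125; next y=-3/10·(-37.750400)+1/2·87.081125≈54.865683
n=10: y≈54.865683, sp=-2, e=sp−y≈-56.865683; I≈-46.963053, D=e−e_prev≈-92.616083; u=1/4·(-56.865683)+1/4·(-46.963053)+5/4·(-92.616083)≈-141.727287; next y=-3/10·54.865683+1/2·(-141.727287)≈-87.323348

0 -2 -3.500 0.000
1 -2 1.563 -1.750
2 -2 -6.036 1.306
3 -2 5.211 -3.410
4 -2 -12.649 3.628
5 -2 14.064 -7.413
6 -2 -27.555 9.256
7 -2 35.635 -16.554
8 -2 -61.830 22.784
9 -2 87.081 -37.750
10 -2 -141.727 54.866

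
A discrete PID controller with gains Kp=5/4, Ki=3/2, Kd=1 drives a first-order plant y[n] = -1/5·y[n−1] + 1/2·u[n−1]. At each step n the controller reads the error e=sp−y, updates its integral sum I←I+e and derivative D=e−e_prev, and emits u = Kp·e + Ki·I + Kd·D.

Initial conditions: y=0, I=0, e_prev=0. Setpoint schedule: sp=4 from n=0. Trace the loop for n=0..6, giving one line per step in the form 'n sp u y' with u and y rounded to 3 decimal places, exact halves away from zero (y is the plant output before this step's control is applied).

0 4 15.000 0.000
1 4 -11.125 7.500
2 4 45.734 -7.063
3 4 -69.768 24.280
4 4 171.228 -39.740
5 4 -327.063 93.562
6 4 706.167 -182.244

(exact arithmetic carried between steps; '≈' marks a value shown rounded to 6 d.p. or computed from one; I and e_prev carry over from the previous line; the table rounds u and y to 3 d.p., halves away from zero)
n=0: y=0, sp=4, e=sp−y=4; I=4, D=e−e_prev=4; u=5/4·4+3/2·4+1·4=15; next y=-1/5·0+1/2·15=7.5
n=1: y=7.5, sp=4, e=sp−y=-3.5; I=0.5, D=e−e_prev=-7.5; u=5/4·(-3.5)+3/2·0.5+1·(-7.5)=-11.125; next y=-1/5·7.5+1/2·(-11.125)=-7.0625
n=2: y=-7.0625, sp=4, e=sp−y=11.0625; I=11.5625, D=e−e_prev=14.5625; u=5/4·11.0625+3/2·11.5625+1·14.5625=45.734375; next y=-1/5·(-7.0625)+1/2·45.734375≈24.279688
n=3: y≈24.279688, sp=4, e=sp−y≈-20.279688; I≈-8.717188, D=e−e_prev≈-31.342188; u=5/4·(-20.279688)+3/2·(-8.717188)+1·(-31.342188)≈-69.767578; next y=-1/5·24.279688+1/2·(-69.767578)≈-39.739727
n=4: y≈-39.739727, sp=4, e=sp−y≈43.739727; I≈35.022539, D=e−e_prev≈64.019414; u=5/4·43.739727+3/2·35.022539+1·64.019414≈171.227881; next y=-1/5·(-39.739727)+1/2·171.227881≈93.561886
n=5: y≈93.561886, sp=4, e=sp−y≈-89.561886; I≈-54.539347, D=e−e_prev≈-133.301612; u=5/4·(-89.561886)+3/2·(-54.539347)+1·(-133.301612)≈-327.062990; next y=-1/5·93.561886+1/2·(-327.062990)≈-182.243872
n=6: y≈-182.243872, sp=4, e=sp−y≈186.243872; I≈131.704525, D=e−e_prev≈275.805758; u=5/4·186.243872+3/2·131.704525+1·275.805758≈706.167385; next y=-1/5·(-182.243872)+1/2·706.167385≈389.532467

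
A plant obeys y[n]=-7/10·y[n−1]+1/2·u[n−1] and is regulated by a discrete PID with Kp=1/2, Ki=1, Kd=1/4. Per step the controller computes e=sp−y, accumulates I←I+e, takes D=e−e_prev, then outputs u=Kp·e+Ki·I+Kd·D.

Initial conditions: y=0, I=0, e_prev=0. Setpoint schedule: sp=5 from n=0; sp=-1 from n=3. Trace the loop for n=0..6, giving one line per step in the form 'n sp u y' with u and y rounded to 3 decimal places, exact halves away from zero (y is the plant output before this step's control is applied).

0 5 8.750 0.000
1 5 4.844 4.375
2 5 15.340 -0.641
3 -1 -6.102 8.118
4 -1 17.961 -8.734
5 -1 -20.217 15.094
6 -1 32.240 -20.674

(exact arithmetic carried between steps; '≈' marks a value shown rounded to 6 d.p. or computed from one; I and e_prev carry over from the previous line; the table rounds u and y to 3 d.p., halves away from zero)
n=0: y=0, sp=5, e=sp−y=5; I=5, D=e−e_prev=5; u=1/2·5+1·5+1/4·5=8.75; next y=-7/10·0+1/2·8.75=4.375
n=1: y=4.375, sp=5, e=sp−y=0.625; I=5.625, D=e−e_prev=-4.375; u=1/2·0.625+1·5.625+1/4·(-4.375)=4.84375; next y=-7/10·4.375+1/2·4.84375=-0.640625
n=2: y=-0.640625, sp=5, e=sp−y=5.640625; I=11.265625, D=e−e_prev=5.015625; u=1/2·5.640625+1·11.265625+1/4·5.015625≈15.339844; next y=-7/10·(-0.640625)+1/2·15.339844≈8.118359
n=3: y≈8.118359, sp=-1, e=sp−y≈-9.118359; I≈2.147266, D=e−e_prev≈-14.758984; u=1/2·(-9.118359)+1·2.147266+1/4·(-14.758984)≈-6.101660; next y=-7/10·8.118359+1/2·(-6.101660)≈-8.733682
n=4: y≈-8.733682, sp=-1, e=sp−y≈7.733682; I≈9.880947, D=e−e_prev≈16.852041; u=1/2·7.733682+1·9.880947+1/4·16.852041≈17.960798; next y=-7/10·(-8.733682)+1/2·17.960798≈15.093976
n=5: y≈15.093976, sp=-1, e=sp−y≈-16.093976; I≈-6.213029, D=e−e_prev≈-23.827658; u=1/2·(-16.093976)+1·(-6.213029)+1/4·(-23.827658)≈-20.216932; next y=-7/10·15.093976+1/2·(-20.216932)≈-20.674249
n=6: y≈-20.674249, sp=-1, e=sp−y≈19.674249; I≈13.461220, D=e−e_prev≈35.768226; u=1/2·19.674249+1·13.461220+1/4·35.768226≈32.240401; next y=-7/10·(-20.674249)+1/2·32.240401≈30.592175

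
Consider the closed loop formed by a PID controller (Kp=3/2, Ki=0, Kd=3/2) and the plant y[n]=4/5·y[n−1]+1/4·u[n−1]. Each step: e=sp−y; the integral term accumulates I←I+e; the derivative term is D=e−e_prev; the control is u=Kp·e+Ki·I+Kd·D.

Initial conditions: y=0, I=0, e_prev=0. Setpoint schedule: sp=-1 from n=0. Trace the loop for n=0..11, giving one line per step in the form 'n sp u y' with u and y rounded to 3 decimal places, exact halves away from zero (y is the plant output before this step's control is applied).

(exact arithmetic carried between steps; '≈' marks a value shown rounded to 6 d.p. or computed from one; I and e_prev carry over from the previous line; the table rounds u and y to 3 d.p., halves away from zero)
n=0: y=0, sp=-1, e=sp−y=-1; I=-1, D=e−e_prev=-1; u=3/2·(-1)+0·(-1)+3/2·(-1)=-3; next y=4/5·0+1/4·(-3)=-0.75
n=1: y=-0.75, sp=-1, e=sp−y=-0.25; I=-1.25, D=e−e_prev=0.75; u=3/2·(-0.25)+0·(-1.25)+3/2·0.75=0.75; next y=4/5·(-0.75)+1/4·0.75=-0.4125
n=2: y=-0.4125, sp=-1, e=sp−y=-0.5875; I=-1.8375, D=e−e_prev=-0.3375; u=3/2·(-0.5875)+0·(-1.8375)+3/2·(-0.3375)=-1.3875; next y=4/5·(-0.4125)+1/4·(-1.3875)=-0.676875
n=3: y=-0.676875, sp=-1, e=sp−y=-0.323125; I=-2.160625, D=e−e_prev=0.264375; u=3/2·(-0.323125)+0·(-2.160625)+3/2·0.264375=-0.088125; next y=4/5·(-0.676875)+1/4·(-0.088125)≈-0.563531
n=4: y≈-0.563531, sp=-1, e=sp−y≈-0.436469; I≈-2.597094, D=e−e_prev≈-0.113344; u=3/2·(-0.436469)+0·(-2.597094)+3/2·(-0.113344)≈-0.824719; next y=4/5·(-0.563531)+1/4·(-0.824719)≈-0.657005
n=5: y≈-0.657005, sp=-1, e=sp−y≈-0.342995; I≈-2.940089, D=e−e_prev≈0.093473; u=3/2·(-0.342995)+0·(-2.940089)+3/2·0.093473≈-0.374283; next y=4/5·(-0.657005)+1/4·(-0.374283)≈-0.619174
n=6: y≈-0.619174, sp=-1, e=sp−y≈-0.380826; I≈-3.320915, D=e−e_prev≈-0.037830; u=3/2·(-0.380826)+0·(-3.320915)+3/2·(-0.037830)≈-0.627984; next y=4/5·(-0.619174)+1/4·(-0.627984)≈-0.652335
n=7: y≈-0.652335, sp=-1, e=sp−y≈-0.347665; I≈-3.668579, D=e−e_prev≈0.033161; u=3/2·(-0.347665)+0·(-3.668579)+3/2·0.033161≈-0.471755; next y=4/5·(-0.652335)+1/4·(-0.471755)≈-0.639807
n=8: y≈-0.639807, sp=-1, e=sp−y≈-0.360193; I≈-4.028772, D=e−e_prev≈-0.012528; u=3/2·(-0.360193)+0·(-4.028772)+3/2·(-0.012528)≈-0.559082; next y=4/5·(-0.639807)+1/4·(-0.559082)≈-0.651616
n=9: y≈-0.651616, sp=-1, e=sp−y≈-0.348384; I≈-4.377156, D=e−e_prev≈0.011809; u=3/2·(-0.348384)+0·(-4.377156)+3/2·0.011809≈-0.504862; next y=4/5·(-0.651616)+1/4·(-0.504862)≈-0.647509
n=10: y≈-0.647509, sp=-1, e=sp−y≈-0.352491; I≈-4.729647, D=e−e_prev≈-0.004108; u=3/2·(-0.352491)+0·(-4.729647)+3/2·(-0.004108)≈-0.534899; next y=4/5·(-0.647509)+1/4·(-0.534899)≈-0.651731
n=11: y≈-0.651731, sp=-1, e=sp−y≈-0.348269; I≈-5.077916, D=e−e_prev≈0.004223; u=3/2·(-0.348269)+0·(-5.077916)+3/2·0.004223≈-0.516068; next y=4/5·(-0.651731)+1/4·(-0.516068)≈-0.650402

0 -1 -3.000 0.000
1 -1 0.750 -0.750
2 -1 -1.388 -0.413
3 -1 -0.088 -0.677
4 -1 -0.825 -0.564
5 -1 -0.374 -0.657
6 -1 -0.628 -0.619
7 -1 -0.472 -0.652
8 -1 -0.559 -0.640
9 -1 -0.505 -0.652
10 -1 -0.535 -0.648
11 -1 -0.516 -0.652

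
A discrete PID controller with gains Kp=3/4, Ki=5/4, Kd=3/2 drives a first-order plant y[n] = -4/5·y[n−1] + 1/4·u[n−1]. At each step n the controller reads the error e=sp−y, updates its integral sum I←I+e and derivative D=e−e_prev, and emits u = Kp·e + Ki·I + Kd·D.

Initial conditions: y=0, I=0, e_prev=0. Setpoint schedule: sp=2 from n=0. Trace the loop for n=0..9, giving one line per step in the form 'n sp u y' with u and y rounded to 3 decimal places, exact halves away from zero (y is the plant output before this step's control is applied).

0 2 7.000 0.000
1 2 0.375 1.750
2 2 14.009 -1.306
3 2 -6.930 4.547
4 2 33.378 -5.370
5 2 -35.324 12.641
6 2 88.937 -18.944
7 2 -129.425 37.389
8 2 259.637 -62.268
9 2 -428.984 114.724

(exact arithmetic carried between steps; '≈' marks a value shown rounded to 6 d.p. or computed from one; I and e_prev carry over from the previous line; the table rounds u and y to 3 d.p., halves away from zero)
n=0: y=0, sp=2, e=sp−y=2; I=2, D=e−e_prev=2; u=3/4·2+5/4·2+3/2·2=7; next y=-4/5·0+1/4·7=1.75
n=1: y=1.75, sp=2, e=sp−y=0.25; I=2.25, D=e−e_prev=-1.75; u=3/4·0.25+5/4·2.25+3/2·(-1.75)=0.375; next y=-4/5·1.75+1/4·0.375=-1.30625
n=2: y=-1.30625, sp=2, e=sp−y=3.30625; I=5.55625, D=e−e_prev=3.05625; u=3/4·3.30625+5/4·5.55625+3/2·3.05625=14.009375; next y=-4/5·(-1.30625)+1/4·14.009375≈4.547344
n=3: y≈4.547344, sp=2, e=sp−y≈-2.547344; I≈3.008906, D=e−e_prev≈-5.853594; u=3/4·(-2.547344)+5/4·3.008906+3/2·(-5.853594)≈-6.929766; next y=-4/5·4.547344+1/4·(-6.929766)≈-5.370316
n=4: y≈-5.370316, sp=2, e=sp−y≈7.370316; I≈10.379223, D=e−e_prev≈9.917660; u=3/4·7.370316+5/4·10.379223+3/2·9.917660≈33.378256; next y=-4/5·(-5.370316)+1/4·33.378256≈12.640817
n=5: y≈12.640817, sp=2, e=sp−y≈-10.640817; I≈-0.261594, D=e−e_prev≈-18.011133; u=3/4·(-10.640817)+5/4·(-0.261594)+3/2·(-18.011133)≈-35.324306; next y=-4/5·12.640817+1/4·(-35.324306)≈-18.943730
n=6: y≈-18.943730, sp=2, e=sp−y≈20.943730; I≈20.682136, D=e−e_prev≈31.584547; u=3/4·20.943730+5/4·20.682136+3/2·31.584547≈88.937288; next y=-4/5·(-18.943730)+1/4·88.937288≈37.389306
n=7: y≈37.389306, sp=2, e=sp−y≈-35.389306; I≈-14.707170, D=e−e_prev≈-56.333036; u=3/4·(-35.389306)+5/4·(-14.707170)+3/2·(-56.333036)≈-129.425497; next y=-4/5·37.389306+1/4·(-129.425497)≈-62.267819
n=8: y≈-62.267819, sp=2, e=sp−y≈64.267819; I≈49.560649, D=e−e_prev≈99.657126; u=3/4·64.267819+5/4·49.560649+3/2·99.657126≈259.637364; next y=-4/5·(-62.267819)+1/4·259.637364≈114.723596
n=9: y≈114.723596, sp=2, e=sp−y≈-112.723596; I≈-63.162948, D=e−e_prev≈-176.991416; u=3/4·(-112.723596)+5/4·(-63.162948)+3/2·(-176.991416)≈-428.983505; next y=-4/5·114.723596+1/4·(-428.983505)≈-199.024754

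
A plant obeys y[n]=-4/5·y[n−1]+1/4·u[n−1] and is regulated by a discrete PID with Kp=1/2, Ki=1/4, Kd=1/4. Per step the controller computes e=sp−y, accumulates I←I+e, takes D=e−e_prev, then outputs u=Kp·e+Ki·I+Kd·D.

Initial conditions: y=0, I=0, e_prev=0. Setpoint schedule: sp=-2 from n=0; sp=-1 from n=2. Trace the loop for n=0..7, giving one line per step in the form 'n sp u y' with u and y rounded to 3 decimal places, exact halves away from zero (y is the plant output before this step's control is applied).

(exact arithmetic carried between steps; '≈' marks a value shown rounded to 6 d.p. or computed from one; I and e_prev carry over from the previous line; the table rounds u and y to 3 d.p., halves away from zero)
n=0: y=0, sp=-2, e=sp−y=-2; I=-2, D=e−e_prev=-2; u=1/2·(-2)+1/4·(-2)+1/4·(-2)=-2; next y=-4/5·0+1/4·(-2)=-0.5
n=1: y=-0.5, sp=-2, e=sp−y=-1.5; I=-3.5, D=e−e_prev=0.5; u=1/2·(-1.5)+1/4·(-3.5)+1/4·0.5=-1.5; next y=-4/5·(-0.5)+1/4·(-1.5)=0.025
n=2: y=0.025, sp=-1, e=sp−y=-1.025; I=-4.525, D=e−e_prev=0.475; u=1/2·(-1.025)+1/4·(-4.525)+1/4·0.475=-1.525; next y=-4/5·0.025+1/4·(-1.525)=-0.40125
n=3: y=-0.40125, sp=-1, e=sp−y=-0.59875; I=-5.12375, D=e−e_prev=0.42625; u=1/2·(-0.59875)+1/4·(-5.12375)+1/4·0.42625=-1.47375; next y=-4/5·(-0.40125)+1/4·(-1.47375)≈-0.047438
n=4: y≈-0.047438, sp=-1, e=sp−y≈-0.952563; I≈-6.076313, D=e−e_prev≈-0.353813; u=1/2·(-0.952563)+1/4·(-6.076313)+1/4·(-0.353813)≈-2.083813; next y=-4/5·(-0.047438)+1/4·(-2.083813)≈-0.483003
n=5: y≈-0.483003, sp=-1, e=sp−y≈-0.516997; I≈-6.593309, D=e−e_prev≈0.435566; u=1/2·(-0.516997)+1/4·(-6.593309)+1/4·0.435566≈-1.797934; next y=-4/5·(-0.483003)+1/4·(-1.797934)≈-0.063081
n=6: y≈-0.063081, sp=-1, e=sp−y≈-0.936919; I≈-7.530228, D=e−e_prev≈-0.419922; u=1/2·(-0.936919)+1/4·(-7.530228)+1/4·(-0.419922)≈-2.455997; next y=-4/5·(-0.063081)+1/4·(-2.455997)≈-0.563534
n=7: y≈-0.563534, sp=-1, e=sp−y≈-0.436466; I≈-7.966694, D=e−e_prev≈0.500453; u=1/2·(-0.436466)+1/4·(-7.966694)+1/4·0.500453≈-2.084793; next y=-4/5·(-0.563534)+1/4·(-2.084793)≈-0.070371

0 -2 -2.000 0.000
1 -2 -1.500 -0.500
2 -1 -1.525 0.025
3 -1 -1.474 -0.401
4 -1 -2.084 -0.047
5 -1 -1.798 -0.483
6 -1 -2.456 -0.063
7 -1 -2.085 -0.564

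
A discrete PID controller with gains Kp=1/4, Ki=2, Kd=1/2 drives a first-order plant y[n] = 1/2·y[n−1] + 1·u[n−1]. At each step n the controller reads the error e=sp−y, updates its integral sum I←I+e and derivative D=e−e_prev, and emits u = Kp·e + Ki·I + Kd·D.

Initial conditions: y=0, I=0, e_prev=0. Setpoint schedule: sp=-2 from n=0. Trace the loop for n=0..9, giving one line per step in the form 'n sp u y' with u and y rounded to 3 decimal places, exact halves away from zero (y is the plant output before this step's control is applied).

0 -2 -5.500 0.000
1 -2 6.625 -5.500
2 -2 -14.906 3.875
3 -2 24.352 -12.969
4 -2 -46.932 17.867
5 -2 82.381 -37.998
6 -2 -152.351 63.382
7 -2 273.691 -120.660
8 -2 -499.568 213.361
9 -2 903.903 -392.887

(exact arithmetic carried between steps; '≈' marks a value shown rounded to 6 d.p. or computed from one; I and e_prev carry over from the previous line; the table rounds u and y to 3 d.p., halves away from zero)
n=0: y=0, sp=-2, e=sp−y=-2; I=-2, D=e−e_prev=-2; u=1/4·(-2)+2·(-2)+1/2·(-2)=-5.5; next y=1/2·0+1·(-5.5)=-5.5
n=1: y=-5.5, sp=-2, e=sp−y=3.5; I=1.5, D=e−e_prev=5.5; u=1/4·3.5+2·1.5+1/2·5.5=6.625; next y=1/2·(-5.5)+1·6.625=3.875
n=2: y=3.875, sp=-2, e=sp−y=-5.875; I=-4.375, D=e−e_prev=-9.375; u=1/4·(-5.875)+2·(-4.375)+1/2·(-9.375)=-14.90625; next y=1/2·3.875+1·(-14.90625)=-12.96875
n=3: y=-12.96875, sp=-2, e=sp−y=10.96875; I=6.59375, D=e−e_prev=16.84375; u=1/4·10.96875+2·6.59375+1/2·16.84375≈24.351563; next y=1/2·(-12.96875)+1·24.351563≈17.867188
n=4: y≈17.867188, sp=-2, e=sp−y≈-19.867188; I≈-13.273438, D=e−e_prev≈-30.835938; u=1/4·(-19.867188)+2·(-13.273438)+1/2·(-30.835938)≈-46.931641; next y=1/2·17.867188+1·(-46.931641)≈-37.998047
n=5: y≈-37.998047, sp=-2, e=sp−y≈35.998047; I≈22.724609, D=e−e_prev≈55.865234; u=1/4·35.998047+2·22.724609+1/2·55.865234≈82.381348; next y=1/2·(-37.998047)+1·82.381348≈63.382324
n=6: y≈63.382324, sp=-2, e=sp−y≈-65.382324; I≈-42.657715, D=e−e_prev≈-101.380371; u=1/4·(-65.382324)+2·(-42.657715)+1/2·(-101.380371)≈-152.351196; next y=1/2·63.382324+1·(-152.351196)≈-120.660034
n=7: y≈-120.660034, sp=-2, e=sp−y≈118.660034; I≈76.002319, D=e−e_prev≈184.042358; u=1/4·118.660034+2·76.002319+1/2·184.042358≈273.690826; next y=1/2·(-120.660034)+1·273.690826≈213.360809
n=8: y≈213.360809, sp=-2, e=sp−y≈-215.360809; I≈-139.358490, D=e−e_prev≈-334.020844; u=1/4·(-215.360809)+2·(-139.358490)+1/2·(-334.020844)≈-499.567604; next y=1/2·213.360809+1·(-499.567604)≈-392.887199
n=9: y≈-392.887199, sp=-2, e=sp−y≈390.887199; I≈251.528709, D=e−e_prev≈606.248009; u=1/4·390.887199+2·251.528709+1/2·606.248009≈903.903223; next y=1/2·(-392.887199)+1·903.903223≈707.459623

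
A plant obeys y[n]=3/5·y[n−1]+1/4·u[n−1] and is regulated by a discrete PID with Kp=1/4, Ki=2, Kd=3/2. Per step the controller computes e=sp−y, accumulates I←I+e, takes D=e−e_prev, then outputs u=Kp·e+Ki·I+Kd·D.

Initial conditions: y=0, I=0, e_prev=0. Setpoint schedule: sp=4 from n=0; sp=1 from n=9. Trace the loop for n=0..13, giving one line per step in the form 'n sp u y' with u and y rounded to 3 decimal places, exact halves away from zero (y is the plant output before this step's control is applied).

0 4 15.000 0.000
1 4 2.938 3.750
2 4 11.934 2.984
3 4 6.105 4.774
4 4 8.679 4.391
5 4 5.772 4.804
6 4 6.579 4.326
7 4 5.530 4.240
8 4 6.097 3.927
9 1 -5.302 3.880
10 1 4.159 1.003
11 1 -2.558 1.641
12 1 1.978 0.345
13 1 0.007 0.702

(exact arithmetic carried between steps; '≈' marks a value shown rounded to 6 d.p. or computed from one; I and e_prev carry over from the previous line; the table rounds u and y to 3 d.p., halves away from zero)
n=0: y=0, sp=4, e=sp−y=4; I=4, D=e−e_prev=4; u=1/4·4+2·4+3/2·4=15; next y=3/5·0+1/4·15=3.75
n=1: y=3.75, sp=4, e=sp−y=0.25; I=4.25, D=e−e_prev=-3.75; u=1/4·0.25+2·4.25+3/2·(-3.75)=2.9375; next y=3/5·3.75+1/4·2.9375=2.984375
n=2: y=2.984375, sp=4, e=sp−y=1.015625; I=5.265625, D=e−e_prev=0.765625; u=1/4·1.015625+2·5.265625+3/2·0.765625≈11.933594; next y=3/5·2.984375+1/4·11.933594≈4.774023
n=3: y≈4.774023, sp=4, e=sp−y≈-0.774023; I≈4.491602, D=e−e_prev≈-1.789648; u=1/4·(-0.774023)+2·4.491602+3/2·(-1.789648)≈6.105225; next y=3/5·4.774023+1/4·6.105225≈4.390720
n=4: y≈4.390720, sp=4, e=sp−y≈-0.390720; I≈4.100881, D=e−e_prev≈0.383303; u=1/4·(-0.390720)+2·4.100881+3/2·0.383303≈8.679037; next y=3/5·4.390720+1/4·8.679037≈4.804191
n=5: y≈4.804191, sp=4, e=sp−y≈-0.804191; I≈3.296690, D=e−e_prev≈-0.413471; u=1/4·(-0.804191)+2·3.296690+3/2·(-0.413471)≈5.772125; next y=3/5·4.804191+1/4·5.772125≈4.325546
n=6: y≈4.325546, sp=4, e=sp−y≈-0.325546; I≈2.971144, D=e−e_prev≈0.478645; u=1/4·(-0.325546)+2·2.971144+3/2·0.478645≈6.578869; next y=3/5·4.325546+1/4·6.578869≈4.240045
n=7: y≈4.240045, sp=4, e=sp−y≈-0.240045; I≈2.731099, D=e−e_prev≈0.085501; u=1/4·(-0.240045)+2·2.731099+3/2·0.085501≈5.530438; next y=3/5·4.240045+1/4·5.530438≈3.926636
n=8: y≈3.926636, sp=4, e=sp−y≈0.073364; I≈2.804462, D=e−e_prev≈0.313408; u=1/4·0.073364+2·2.804462+3/2·0.313408≈6.097378; next y=3/5·3.926636+1/4·6.097378≈3.880326
n=9: y≈3.880326, sp=1, e=sp−y≈-2.880326; I≈-0.075864, D=e−e_prev≈-2.953690; u=1/4·(-2.880326)+2·(-0.075864)+3/2·(-2.953690)≈-5.302345; next y=3/5·3.880326+1/4·(-5.302345)≈1.002610
n=10: y≈1.002610, sp=1, e=sp−y≈-0.002610; I≈-0.078474, D=e−e_prev≈2.877717; u=1/4·(-0.002610)+2·(-0.078474)+3/2·2.877717≈4.158975; next y=3/5·1.002610+1/4·4.158975≈1.641310
n=11: y≈1.641310, sp=1, e=sp−y≈-0.641310; I≈-0.719783, D=e−e_prev≈-0.638700; u=1/4·(-0.641310)+2·(-0.719783)+3/2·(-0.638700)≈-2.557944; next y=3/5·1.641310+1/4·(-2.557944)≈0.345300
n=12: y≈0.345300, sp=1, e=sp−y≈0.654700; I≈-0.065083, D=e−e_prev≈1.296010; u=1/4·0.654700+2·(-0.065083)+3/2·1.296010≈1.977524; next y=3/5·0.345300+1/4·1.977524≈0.701561
n=13: y≈0.701561, sp=1, e=sp−y≈0.298439; I≈0.233356, D=e−e_prev≈-0.356261; u=1/4·0.298439+2·0.233356+3/2·(-0.356261)≈0.006931; next y=3/5·0.701561+1/4·0.006931≈0.422669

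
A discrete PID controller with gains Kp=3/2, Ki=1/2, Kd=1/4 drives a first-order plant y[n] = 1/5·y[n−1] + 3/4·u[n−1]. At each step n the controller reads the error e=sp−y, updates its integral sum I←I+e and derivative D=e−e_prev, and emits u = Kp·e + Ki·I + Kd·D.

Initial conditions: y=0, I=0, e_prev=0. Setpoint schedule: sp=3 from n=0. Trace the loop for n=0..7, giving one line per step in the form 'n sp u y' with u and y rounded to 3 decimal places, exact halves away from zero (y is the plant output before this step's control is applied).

(exact arithmetic carried between steps; '≈' marks a value shown rounded to 6 d.p. or computed from one; I and e_prev carry over from the previous line; the table rounds u and y to 3 d.p., halves away from zero)
n=0: y=0, sp=3, e=sp−y=3; I=3, D=e−e_prev=3; u=3/2·3+1/2·3+1/4·3=6.75; next y=1/5·0+3/4·6.75=5.0625
n=1: y=5.0625, sp=3, e=sp−y=-2.0625; I=0.9375, D=e−e_prev=-5.0625; u=3/2·(-2.0625)+1/2·0.9375+1/4·(-5.0625)=-3.890625; next y=1/5·5.0625+3/4·(-3.890625)≈-1.905469
n=2: y≈-1.905469, sp=3, e=sp−y≈4.905469; I≈5.842969, D=e−e_prev≈6.967969; u=3/2·4.905469+1/2·5.842969+1/4·6.967969≈12.021680; next y=1/5·(-1.905469)+3/4·12.021680≈8.635166
n=3: y≈8.635166, sp=3, e=sp−y≈-5.635166; I≈0.207803, D=e−e_prev≈-10.540635; u=3/2·(-5.635166)+1/2·0.207803+1/4·(-10.540635)≈-10.984006; next y=1/5·8.635166+3/4·(-10.984006)≈-6.510972
n=4: y≈-6.510972, sp=3, e=sp−y≈9.510972; I≈9.718774, D=e−e_prev≈15.146138; u=3/2·9.510972+1/2·9.718774+1/4·15.146138≈22.912379; next y=1/5·(-6.510972)+3/4·22.912379≈15.882090
n=5: y≈15.882090, sp=3, e=sp−y≈-12.882090; I≈-3.163316, D=e−e_prev≈-22.393061; u=3/2·(-12.882090)+1/2·(-3.163316)+1/4·(-22.393061)≈-26.503058; next y=1/5·15.882090+3/4·(-26.503058)≈-16.700875
n=6: y≈-16.700875, sp=3, e=sp−y≈19.700875; I≈16.537560, D=e−e_prev≈32.582965; u=3/2·19.700875+1/2·16.537560+1/4·32.582965≈45.965834; next y=1/5·(-16.700875)+3/4·45.965834≈31.134201
n=7: y≈31.134201, sp=3, e=sp−y≈-28.134201; I≈-11.596641, D=e−e_prev≈-47.835076; u=3/2·(-28.134201)+1/2·(-11.596641)+1/4·(-47.835076)≈-59.958391; next y=1/5·31.134201+3/4·(-59.958391)≈-38.741953

0 3 6.750 0.000
1 3 -3.891 5.063
2 3 12.022 -1.905
3 3 -10.984 8.635
4 3 22.912 -6.511
5 3 -26.503 15.882
6 3 45.966 -16.701
7 3 -59.958 31.134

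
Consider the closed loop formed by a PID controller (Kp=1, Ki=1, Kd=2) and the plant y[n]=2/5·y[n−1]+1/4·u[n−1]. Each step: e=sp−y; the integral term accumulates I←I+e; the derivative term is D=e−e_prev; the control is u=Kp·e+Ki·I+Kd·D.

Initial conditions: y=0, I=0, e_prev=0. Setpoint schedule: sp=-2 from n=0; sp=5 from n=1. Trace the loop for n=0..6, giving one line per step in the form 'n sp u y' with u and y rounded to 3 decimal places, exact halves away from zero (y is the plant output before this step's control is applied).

(exact arithmetic carried between steps; '≈' marks a value shown rounded to 6 d.p. or computed from one; I and e_prev carry over from the previous line; the table rounds u and y to 3 d.p., halves away from zero)
n=0: y=0, sp=-2, e=sp−y=-2; I=-2, D=e−e_prev=-2; u=1·(-2)+1·(-2)+2·(-2)=-8; next y=2/5·0+1/4·(-8)=-2
n=1: y=-2, sp=5, e=sp−y=7; I=5, D=e−e_prev=9; u=1·7+1·5+2·9=30; next y=2/5·(-2)+1/4·30=6.7
n=2: y=6.7, sp=5, e=sp−y=-1.7; I=3.3, D=e−e_prev=-8.7; u=1·(-1.7)+1·3.3+2·(-8.7)=-15.8; next y=2/5·6.7+1/4·(-15.8)=-1.27
n=3: y=-1.27, sp=5, e=sp−y=6.27; I=9.57, D=e−e_prev=7.97; u=1·6.27+1·9.57+2·7.97=31.78; next y=2/5·(-1.27)+1/4·31.78=7.437
n=4: y=7.437, sp=5, e=sp−y=-2.437; I=7.133, D=e−e_prev=-8.707; u=1·(-2.437)+1·7.133+2·(-8.707)=-12.718; next y=2/5·7.437+1/4·(-12.718)=-0.2047
n=5: y=-0.2047, sp=5, e=sp−y=5.2047; I=12.3377, D=e−e_prev=7.6417; u=1·5.2047+1·12.3377+2·7.6417=32.8258; next y=2/5·(-0.2047)+1/4·32.8258=8.12457
n=6: y=8.12457, sp=5, e=sp−y=-3.12457; I=9.21313, D=e−e_prev=-8.32927; u=1·(-3.12457)+1·9.21313+2·(-8.32927)=-10.56998; next y=2/5·8.12457+1/4·(-10.56998)=0.607333

0 -2 -8.000 0.000
1 5 30.000 -2.000
2 5 -15.800 6.700
3 5 31.780 -1.270
4 5 -12.718 7.437
5 5 32.826 -0.205
6 5 -10.570 8.125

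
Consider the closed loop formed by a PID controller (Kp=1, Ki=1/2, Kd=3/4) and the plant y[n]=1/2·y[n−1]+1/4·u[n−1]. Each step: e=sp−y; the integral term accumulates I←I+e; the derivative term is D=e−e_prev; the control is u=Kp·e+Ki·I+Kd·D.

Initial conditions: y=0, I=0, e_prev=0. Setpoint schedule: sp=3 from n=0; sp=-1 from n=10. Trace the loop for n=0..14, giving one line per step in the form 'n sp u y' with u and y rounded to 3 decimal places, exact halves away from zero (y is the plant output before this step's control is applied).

(exact arithmetic carried between steps; '≈' marks a value shown rounded to 6 d.p. or computed from one; I and e_prev carry over from the previous line; the table rounds u and y to 3 d.p., halves away from zero)
n=0: y=0, sp=3, e=sp−y=3; I=3, D=e−e_prev=3; u=1·3+1/2·3+3/4·3=6.75; next y=1/2·0+1/4·6.75=1.6875
n=1: y=1.6875, sp=3, e=sp−y=1.3125; I=4.3125, D=e−e_prev=-1.6875; u=1·1.3125+1/2·4.3125+3/4·(-1.6875)=2.203125; next y=1/2·1.6875+1/4·2.203125≈1.394531
n=2: y≈1.394531, sp=3, e=sp−y≈1.605469; I≈5.917969, D=e−e_prev≈0.292969; u=1·1.605469+1/2·5.917969+3/4·0.292969≈4.784180; next y=1/2·1.394531+1/4·4.784180≈1.893311
n=3: y≈1.893311, sp=3, e=sp−y≈1.106689; I≈7.024658, D=e−e_prev≈-0.498779; u=1·1.106689+1/2·7.024658+3/4·(-0.498779)≈4.244934; next y=1/2·1.893311+1/4·4.244934≈2.007889
n=4: y≈2.007889, sp=3, e=sp−y≈0.992111; I≈8.016769, D=e−e_prev≈-0.114578; u=1·0.992111+1/2·8.016769+3/4·(-0.114578)≈4.914562; next y=1/2·2.007889+1/4·4.914562≈2.232585
n=5: y≈2.232585, sp=3, e=sp−y≈0.767415; I≈8.784184, D=e−e_prev≈-0.224696; u=1·0.767415+1/2·8.784184+3/4·(-0.224696)≈4.990985; next y=1/2·2.232585+1/4·4.990985≈2.364039
n=6: y≈2.364039, sp=3, e=sp−y≈0.635961; I≈9.420146, D=e−e_prev≈-0.131454; u=1·0.635961+1/2·9.420146+3/4·(-0.131454)≈5.247444; next y=1/2·2.364039+1/4·5.247444≈2.493880
n=7: y≈2.493880, sp=3, e=sp−y≈0.506120; I≈9.926265, D=e−e_prev≈-0.129842; u=1·0.506120+1/2·9.926265+3/4·(-0.129842)≈5.371871; next y=1/2·2.493880+1/4·5.371871≈2.589908
n=8: y≈2.589908, sp=3, e=sp−y≈0.410092; I≈10.336357, D=e−e_prev≈-0.096028; u=1·0.410092+1/2·10.336357+3/4·(-0.096028)≈5.506250; next y=1/2·2.589908+1/4·5.506250≈2.671516
n=9: y≈2.671516, sp=3, e=sp−y≈0.328484; I≈10.664841, D=e−e_prev≈-0.081609; u=1·0.328484+1/2·10.664841+3/4·(-0.081609)≈5.599698; next y=1/2·2.671516+1/4·5.599698≈2.735683
n=10: y≈2.735683, sp=-1, e=sp−y≈-3.735683; I≈6.929158, D=e−e_prev≈-4.064166; u=1·(-3.735683)+1/2·6.929158+3/4·(-4.064166)≈-3.319228; next y=1/2·2.735683+1/4·(-3.319228)≈0.538034
n=11: y≈0.538034, sp=-1, e=sp−y≈-1.538034; I≈5.391124, D=e−e_prev≈2.197648; u=1·(-1.538034)+1/2·5.391124+3/4·2.197648≈2.805764; next y=1/2·0.538034+1/4·2.805764≈0.970458
n=12: y≈0.970458, sp=-1, e=sp−y≈-1.970458; I≈3.420666, D=e−e_prev≈-0.432424; u=1·(-1.970458)+1/2·3.420666+3/4·(-0.432424)≈-0.584443; next y=1/2·0.970458+1/4·(-0.584443)≈0.339118
n=13: y≈0.339118, sp=-1, e=sp−y≈-1.339118; I≈2.081548, D=e−e_prev≈0.631340; u=1·(-1.339118)+1/2·2.081548+3/4·0.631340≈0.175160; next y=1/2·0.339118+1/4·0.175160≈0.213349
n=14: y≈0.213349, sp=-1, e=sp−y≈-1.213349; I≈0.868198, D=e−e_prev≈0.125769; u=1·(-1.213349)+1/2·0.868198+3/4·0.125769≈-0.684923; next y=1/2·0.213349+1/4·(-0.684923)≈-0.064556

0 3 6.750 0.000
1 3 2.203 1.688
2 3 4.784 1.395
3 3 4.245 1.893
4 3 4.915 2.008
5 3 4.991 2.233
6 3 5.247 2.364
7 3 5.372 2.494
8 3 5.506 2.590
9 3 5.600 2.672
10 -1 -3.319 2.736
11 -1 2.806 0.538
12 -1 -0.584 0.970
13 -1 0.175 0.339
14 -1 -0.685 0.213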